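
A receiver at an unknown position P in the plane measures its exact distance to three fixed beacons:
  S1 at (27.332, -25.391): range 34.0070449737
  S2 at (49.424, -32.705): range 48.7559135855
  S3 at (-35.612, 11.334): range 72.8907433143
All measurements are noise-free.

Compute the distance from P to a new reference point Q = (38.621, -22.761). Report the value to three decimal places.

44.168

eq1: (x − 27.332)² + (y + 25.391)² = 34.0070449737²
eq2: (x − 49.424)² + (y + 32.705)² = 48.7559135855²
eq3: (x + 35.612)² + (y − 11.334)² = 72.8907433143²
eq2−eq3, eq2−eq1 (x²,y² cancel):
  -170.072·x + 88.078·y = -5051.596052
  -44.184·x + 14.628·y = -899.947694
det = -170.072·14.628 − 88.078·-44.184 = 1403.825136
x = (-5051.596052·14.628 − 88.078·-899.947694) / 1403.825136 = 3.825865
y = (-170.072·-899.947694 − -5051.596052·-44.184) / 1403.825136 = -49.966206
|P − Q| = √((3.825865 − 38.621)² + (-49.966206 − -22.761)²) = 44.168140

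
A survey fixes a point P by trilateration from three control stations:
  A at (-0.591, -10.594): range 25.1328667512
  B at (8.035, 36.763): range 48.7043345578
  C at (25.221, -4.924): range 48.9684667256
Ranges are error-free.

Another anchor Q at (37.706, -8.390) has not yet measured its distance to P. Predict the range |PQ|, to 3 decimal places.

61.766

eq1: (x + 0.591)² + (y + 10.594)² = 25.1328667512²
eq2: (x − 8.035)² + (y − 36.763)² = 48.7043345578²
eq3: (x − 25.221)² + (y + 4.924)² = 48.9684667256²
eq2−eq1, eq2−eq3 (x²,y² cancel):
  -17.252·x − 94.714·y = 436.953937
  34.372·x − 83.374·y = -781.533306
det = -17.252·-83.374 − -94.714·34.372 = 4693.877856
x = (436.953937·-83.374 − -94.714·-781.533306) / 4693.877856 = -23.531235
y = (-17.252·-781.533306 − 436.953937·34.372) / 4693.877856 = -0.327228
|P − Q| = √((-23.531235 − 37.706)² + (-0.327228 − -8.390)²) = 61.765745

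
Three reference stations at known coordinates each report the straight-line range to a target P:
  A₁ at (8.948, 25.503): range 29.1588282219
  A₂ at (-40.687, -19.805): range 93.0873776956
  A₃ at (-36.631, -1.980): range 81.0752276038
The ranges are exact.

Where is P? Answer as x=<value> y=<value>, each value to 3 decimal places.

x=37.690 y=30.418

eq1: (x − 8.948)² + (y − 25.503)² = 29.1588282219²
eq2: (x + 40.687)² + (y + 19.805)² = 93.0873776956²
eq3: (x + 36.631)² + (y + 1.980)² = 81.0752276038²
eq2−eq3, eq2−eq1 (x²,y² cancel):
  8.112·x + 35.650·y = 1390.147922
  99.270·x + 90.616·y = 6497.822342
det = 8.112·90.616 − 35.650·99.270 = -2803.898508
x = (1390.147922·90.616 − 35.650·6497.822342) / -2803.898508 = 37.689568
y = (8.112·6497.822342 − 1390.147922·99.270) / -2803.898508 = 30.418237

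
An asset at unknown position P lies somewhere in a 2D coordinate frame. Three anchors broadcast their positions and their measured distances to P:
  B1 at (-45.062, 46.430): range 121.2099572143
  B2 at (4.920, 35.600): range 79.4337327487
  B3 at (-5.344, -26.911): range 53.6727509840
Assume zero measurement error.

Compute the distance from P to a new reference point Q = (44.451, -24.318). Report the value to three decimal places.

eq1: (x + 45.062)² + (y − 46.430)² = 121.2099572143²
eq2: (x − 4.920)² + (y − 35.600)² = 79.4337327487²
eq3: (x + 5.344)² + (y + 26.911)² = 53.6727509840²
eq2−eq3, eq2−eq1 (x²,y² cancel):
  -20.528·x − 125.022·y = 2890.147557
  -99.964·x + 21.660·y = -5487.373485
det = -20.528·21.660 − -125.022·-99.964 = -12942.335688
x = (2890.147557·21.660 − -125.022·-5487.373485) / -12942.335688 = 48.170734
y = (-20.528·-5487.373485 − 2890.147557·-99.964) / -12942.335688 = -31.026510
|P − Q| = √((48.170734 − 44.451)² + (-31.026510 − -24.318)²) = 7.670758

7.671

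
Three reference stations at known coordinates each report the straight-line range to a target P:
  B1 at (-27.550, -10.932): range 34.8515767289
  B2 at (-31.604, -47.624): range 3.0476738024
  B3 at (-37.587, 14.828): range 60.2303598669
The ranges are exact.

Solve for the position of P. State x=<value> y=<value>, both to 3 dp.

eq1: (x + 27.550)² + (y + 10.932)² = 34.8515767289²
eq2: (x + 31.604)² + (y + 47.624)² = 3.0476738024²
eq3: (x + 37.587)² + (y − 14.828)² = 60.2303598669²
eq2−eq3, eq2−eq1 (x²,y² cancel):
  -11.966·x + 124.904·y = -5252.613973
  8.108·x + 73.384·y = -3593.691153
det = -11.966·73.384 − 124.904·8.108 = -1890.834576
x = (-5252.613973·73.384 − 124.904·-3593.691153) / -1890.834576 = -33.534703
y = (-11.966·-3593.691153 − -5252.613973·8.108) / -1890.834576 = -45.265886

x=-33.535 y=-45.266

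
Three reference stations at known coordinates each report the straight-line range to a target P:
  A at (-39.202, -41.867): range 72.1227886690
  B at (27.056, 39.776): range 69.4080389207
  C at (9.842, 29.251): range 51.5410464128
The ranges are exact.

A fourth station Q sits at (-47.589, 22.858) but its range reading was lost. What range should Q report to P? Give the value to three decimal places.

9.428

eq1: (x + 39.202)² + (y + 41.867)² = 72.1227886690²
eq2: (x − 27.056)² + (y − 39.776)² = 69.4080389207²
eq3: (x − 9.842)² + (y − 29.251)² = 51.5410464128²
eq2−eq3, eq2−eq1 (x²,y² cancel):
  -34.428·x − 21.050·y = 799.325054
  -132.516·x − 163.286·y = 591.264402
det = -34.428·-163.286 − -21.050·-132.516 = 2832.148608
x = (799.325054·-163.286 − -21.050·591.264402) / 2832.148608 = -41.690071
y = (-34.428·591.264402 − 799.325054·-132.516) / 2832.148608 = 30.212860
|P − Q| = √((-41.690071 − -47.589)² + (30.212860 − 22.858)²) = 9.428220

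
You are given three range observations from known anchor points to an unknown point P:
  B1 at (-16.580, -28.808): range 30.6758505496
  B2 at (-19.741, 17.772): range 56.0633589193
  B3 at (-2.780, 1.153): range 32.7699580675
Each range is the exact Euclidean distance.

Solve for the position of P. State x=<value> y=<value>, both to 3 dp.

x=14.041 y=-26.971

eq1: (x + 16.580)² + (y + 28.808)² = 30.6758505496²
eq2: (x + 19.741)² + (y − 17.772)² = 56.0633589193²
eq3: (x + 2.780)² + (y − 1.153)² = 32.7699580675²
eq2−eq3, eq2−eq1 (x²,y² cancel):
  33.922·x − 33.238·y = 1372.736806
  6.322·x − 93.160·y = 2601.338605
det = 33.922·-93.160 − -33.238·6.322 = -2950.042884
x = (1372.736806·-93.160 − -33.238·2601.338605) / -2950.042884 = 14.040768
y = (33.922·2601.338605 − 1372.736806·6.322) / -2950.042884 = -26.970512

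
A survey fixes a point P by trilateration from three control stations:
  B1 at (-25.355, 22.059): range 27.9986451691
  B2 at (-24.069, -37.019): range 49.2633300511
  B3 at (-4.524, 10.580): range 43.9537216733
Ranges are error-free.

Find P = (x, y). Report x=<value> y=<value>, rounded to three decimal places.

eq1: (x + 25.355)² + (y − 22.059)² = 27.9986451691²
eq2: (x + 24.069)² + (y + 37.019)² = 49.2633300511²
eq3: (x + 4.524)² + (y − 10.580)² = 43.9537216733²
eq3−eq2, eq3−eq1 (x²,y² cancel):
  -39.090·x − 95.198·y = 1322.374107
  -41.662·x + 22.958·y = 2145.078048
det = -39.090·22.958 − -95.198·-41.662 = -4863.567296
x = (1322.374107·22.958 − -95.198·2145.078048) / -4863.567296 = -48.229250
y = (-39.090·2145.078048 − 1322.374107·-41.662) / -4863.567296 = 5.913016

x=-48.229 y=5.913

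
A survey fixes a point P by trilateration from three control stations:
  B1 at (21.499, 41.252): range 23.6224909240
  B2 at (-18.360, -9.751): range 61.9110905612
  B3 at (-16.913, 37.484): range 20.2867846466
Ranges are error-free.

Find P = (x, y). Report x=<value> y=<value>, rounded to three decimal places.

eq1: (x − 21.499)² + (y − 41.252)² = 23.6224909240²
eq2: (x + 18.360)² + (y + 9.751)² = 61.9110905612²
eq3: (x + 16.913)² + (y − 37.484)² = 20.2867846466²
eq3−eq2, eq3−eq1 (x²,y² cancel):
  -2.894·x − 94.470·y = -4680.357727
  76.824·x + 7.536·y = 326.366234
det = -2.894·7.536 − -94.470·76.824 = 7235.754096
x = (-4680.357727·7.536 − -94.470·326.366234) / 7235.754096 = -0.613531
y = (-2.894·326.366234 − -4680.357727·76.824) / 7235.754096 = 49.562118

x=-0.614 y=49.562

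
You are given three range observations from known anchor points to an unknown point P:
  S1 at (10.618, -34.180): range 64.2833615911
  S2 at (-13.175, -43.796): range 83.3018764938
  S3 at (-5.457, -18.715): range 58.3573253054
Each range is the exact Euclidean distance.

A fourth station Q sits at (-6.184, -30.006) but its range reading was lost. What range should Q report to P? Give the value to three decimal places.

67.921

eq1: (x − 10.618)² + (y + 34.180)² = 64.2833615911²
eq2: (x + 13.175)² + (y + 43.796)² = 83.3018764938²
eq3: (x + 5.457)² + (y + 18.715)² = 58.3573253054²
eq1−eq2, eq1−eq3 (x²,y² cancel):
  -47.586·x − 19.232·y = -1996.196133
  -32.150·x + 30.930·y = -174.211089
det = -47.586·30.930 − -19.232·-32.150 = -2090.143780
x = (-1996.196133·30.930 − -19.232·-174.211089) / -2090.143780 = 31.142726
y = (-47.586·-174.211089 − -1996.196133·-32.150) / -2090.143780 = 26.738685
|P − Q| = √((31.142726 − -6.184)² + (26.738685 − -30.006)²) = 67.920864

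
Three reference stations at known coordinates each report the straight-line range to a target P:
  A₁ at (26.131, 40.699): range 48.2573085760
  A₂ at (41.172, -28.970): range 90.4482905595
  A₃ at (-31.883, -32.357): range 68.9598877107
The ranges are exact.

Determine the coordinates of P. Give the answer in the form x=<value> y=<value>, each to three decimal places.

x=-21.885 y=35.874

eq1: (x − 26.131)² + (y − 40.699)² = 48.2573085760²
eq2: (x − 41.172)² + (y + 28.970)² = 90.4482905595²
eq3: (x + 31.883)² + (y + 32.357)² = 68.9598877107²
eq2−eq1, eq2−eq3 (x²,y² cancel):
  -30.082·x + 139.338·y = 5656.968712
  -146.110·x − 6.774·y = 2954.533806
det = -30.082·-6.774 − 139.338·-146.110 = 20562.450648
x = (5656.968712·-6.774 − 139.338·2954.533806) / 20562.450648 = -21.884509
y = (-30.082·2954.533806 − 5656.968712·-146.110) / 20562.450648 = 35.874197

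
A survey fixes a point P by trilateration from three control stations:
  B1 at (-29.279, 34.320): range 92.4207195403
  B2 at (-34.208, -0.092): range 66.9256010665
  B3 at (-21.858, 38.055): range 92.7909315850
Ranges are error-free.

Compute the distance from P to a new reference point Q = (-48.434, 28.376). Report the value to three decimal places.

eq1: (x + 29.279)² + (y − 34.320)² = 92.4207195403²
eq2: (x + 34.208)² + (y + 0.092)² = 66.9256010665²
eq3: (x + 21.858)² + (y − 38.055)² = 92.7909315850²
eq3−eq1, eq3−eq2 (x²,y² cancel):
  -14.842·x − 7.470·y = 177.734636
  -24.700·x − 76.294·y = 3375.361445
det = -14.842·-76.294 − -7.470·-24.700 = 947.846548
x = (177.734636·-76.294 − -7.470·3375.361445) / 947.846548 = 12.295095
y = (-14.842·3375.361445 − 177.734636·-24.700) / 947.846548 = -48.222014
|P − Q| = √((12.295095 − -48.434)² + (-48.222014 − 28.376)²) = 97.751106

97.751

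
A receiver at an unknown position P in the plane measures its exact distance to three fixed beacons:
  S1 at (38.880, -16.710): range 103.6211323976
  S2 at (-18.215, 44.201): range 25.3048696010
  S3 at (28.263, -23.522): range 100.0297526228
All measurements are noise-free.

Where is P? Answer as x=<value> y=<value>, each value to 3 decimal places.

eq1: (x − 38.880)² + (y + 16.710)² = 103.6211323976²
eq2: (x + 18.215)² + (y − 44.201)² = 25.3048696010²
eq3: (x − 28.263)² + (y + 23.522)² = 100.0297526228²
eq1−eq2, eq1−eq3 (x²,y² cancel):
  -114.190·x + 121.822·y = 10591.638780
  -21.234·x − 13.624·y = 292.590823
det = -114.190·-13.624 − 121.822·-21.234 = 4142.492908
x = (10591.638780·-13.624 − 121.822·292.590823) / 4142.492908 = -43.438695
y = (-114.190·292.590823 − 10591.638780·-21.234) / 4142.492908 = 46.226250

x=-43.439 y=46.226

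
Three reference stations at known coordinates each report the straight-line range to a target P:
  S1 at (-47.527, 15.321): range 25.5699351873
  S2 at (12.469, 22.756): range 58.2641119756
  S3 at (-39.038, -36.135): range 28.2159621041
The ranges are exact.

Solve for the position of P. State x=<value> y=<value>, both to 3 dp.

eq1: (x + 47.527)² + (y − 15.321)² = 25.5699351873²
eq2: (x − 12.469)² + (y − 22.756)² = 58.2641119756²
eq3: (x + 39.038)² + (y + 36.135)² = 28.2159621041²
eq2−eq3, eq2−eq1 (x²,y² cancel):
  -103.014·x − 117.782·y = 4754.958399
  -119.992·x − 14.870·y = 4561.122432
det = -103.014·-14.870 − -117.782·-119.992 = -12601.079564
x = (4754.958399·-14.870 − -117.782·4561.122432) / -12601.079564 = -37.021581
y = (-103.014·4561.122432 − 4754.958399·-119.992) / -12601.079564 = -7.991181

x=-37.022 y=-7.991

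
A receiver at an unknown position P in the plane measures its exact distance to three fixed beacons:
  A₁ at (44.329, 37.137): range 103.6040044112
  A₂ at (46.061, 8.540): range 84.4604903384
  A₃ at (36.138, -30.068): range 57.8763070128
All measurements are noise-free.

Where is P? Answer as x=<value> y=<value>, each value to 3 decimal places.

x=-20.022 y=-44.059

eq1: (x − 44.329)² + (y − 37.137)² = 103.6040044112²
eq2: (x − 46.061)² + (y − 8.540)² = 84.4604903384²
eq3: (x − 36.138)² + (y + 30.068)² = 57.8763070128²
eq2−eq3, eq2−eq1 (x²,y² cancel):
  -19.846·x − 77.216·y = 3799.399862
  -3.464·x + 57.194·y = -2450.545613
det = -19.846·57.194 − -77.216·-3.464 = -1402.548348
x = (3799.399862·57.194 − -77.216·-2450.545613) / -1402.548348 = -20.021802
y = (-19.846·-2450.545613 − 3799.399862·-3.464) / -1402.548348 = -44.058837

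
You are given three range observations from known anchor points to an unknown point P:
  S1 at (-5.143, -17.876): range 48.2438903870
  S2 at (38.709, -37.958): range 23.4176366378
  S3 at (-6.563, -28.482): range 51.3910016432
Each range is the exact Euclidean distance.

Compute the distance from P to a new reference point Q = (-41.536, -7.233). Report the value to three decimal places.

eq1: (x + 5.143)² + (y + 17.876)² = 48.2438903870²
eq2: (x − 38.709)² + (y + 37.958)² = 23.4176366378²
eq3: (x + 6.563)² + (y + 28.482)² = 51.3910016432²
eq1−eq2, eq1−eq3 (x²,y² cancel):
  87.704·x − 40.164·y = 4372.281874
  -2.840·x − 21.212·y = 194.733378
det = 87.704·-21.212 − -40.164·-2.840 = -1974.443008
x = (4372.281874·-21.212 − -40.164·194.733378) / -1974.443008 = 43.011407
y = (87.704·194.733378 − 4372.281874·-2.840) / -1974.443008 = -14.938986
|P − Q| = √((43.011407 − -41.536)² + (-14.938986 − -7.233)²) = 84.897858

84.898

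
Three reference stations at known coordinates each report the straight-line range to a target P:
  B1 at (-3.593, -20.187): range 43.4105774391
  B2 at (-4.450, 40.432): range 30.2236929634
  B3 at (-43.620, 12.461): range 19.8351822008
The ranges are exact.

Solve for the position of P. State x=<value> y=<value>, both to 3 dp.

x=-24.529 y=17.842

eq1: (x + 3.593)² + (y + 20.187)² = 43.4105774391²
eq2: (x + 4.450)² + (y − 40.432)² = 30.2236929634²
eq3: (x + 43.620)² + (y − 12.461)² = 19.8351822008²
eq1−eq3, eq1−eq2 (x²,y² cancel):
  -80.054·x + 65.296·y = 3128.600084
  -1.714·x + 121.238·y = 2205.131123
det = -80.054·121.238 − 65.296·-1.714 = -9593.669508
x = (3128.600084·121.238 − 65.296·2205.131123) / -9593.669508 = -24.528568
y = (-80.054·2205.131123 − 3128.600084·-1.714) / -9593.669508 = 17.841676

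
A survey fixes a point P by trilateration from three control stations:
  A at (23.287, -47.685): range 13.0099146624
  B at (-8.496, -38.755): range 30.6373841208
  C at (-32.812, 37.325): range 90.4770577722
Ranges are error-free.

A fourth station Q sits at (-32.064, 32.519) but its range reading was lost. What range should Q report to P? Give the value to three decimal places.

86.227

eq1: (x − 23.287)² + (y + 47.685)² = 13.0099146624²
eq2: (x + 8.496)² + (y + 38.755)² = 30.6373841208²
eq3: (x + 32.812)² + (y − 37.325)² = 90.4770577722²
eq3−eq1, eq3−eq2 (x²,y² cancel):
  112.198·x − 170.020·y = 8363.200729
  48.632·x − 152.160·y = 6351.797749
det = 112.198·-152.160 − -170.020·48.632 = -8803.635040
x = (8363.200729·-152.160 − -170.020·6351.797749) / -8803.635040 = 21.878686
y = (112.198·6351.797749 − 8363.200729·48.632) / -8803.635040 = -34.751534
|P − Q| = √((21.878686 − -32.064)² + (-34.751534 − 32.519)²) = 86.227247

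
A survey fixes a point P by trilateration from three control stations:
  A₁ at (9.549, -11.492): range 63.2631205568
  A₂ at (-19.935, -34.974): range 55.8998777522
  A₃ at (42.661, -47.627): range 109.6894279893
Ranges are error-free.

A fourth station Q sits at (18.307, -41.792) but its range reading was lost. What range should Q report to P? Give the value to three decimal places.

eq1: (x − 9.549)² + (y + 11.492)² = 63.2631205568²
eq2: (x + 19.935)² + (y + 34.974)² = 55.8998777522²
eq3: (x − 42.661)² + (y + 47.627)² = 109.6894279893²
eq1−eq3, eq1−eq2 (x²,y² cancel):
  66.224·x − 72.270·y = -4164.505605
  -58.968·x − 46.964·y = 2274.761526
det = 66.224·-46.964 − -72.270·-58.968 = -7371.761296
x = (-4164.505605·-46.964 − -72.270·2274.761526) / -7371.761296 = -48.832137
y = (66.224·2274.761526 − -4164.505605·-58.968) / -7371.761296 = 12.877351
|P − Q| = √((-48.832137 − 18.307)² + (12.877351 − -41.792)²) = 86.581763

86.582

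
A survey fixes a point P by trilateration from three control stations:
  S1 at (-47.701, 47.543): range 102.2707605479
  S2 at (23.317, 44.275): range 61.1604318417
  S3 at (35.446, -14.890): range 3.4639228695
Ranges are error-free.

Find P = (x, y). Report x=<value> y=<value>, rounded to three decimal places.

eq1: (x + 47.701)² + (y − 47.543)² = 102.2707605479²
eq2: (x − 23.317)² + (y − 44.275)² = 61.1604318417²
eq3: (x − 35.446)² + (y + 14.890)² = 3.4639228695²
eq3−eq2, eq3−eq1 (x²,y² cancel):
  -24.258·x + 118.330·y = -2702.772563
  -166.294·x + 124.866·y = -7389.718467
det = -24.258·124.866 − 118.330·-166.294 = 16648.569592
x = (-2702.772563·124.866 − 118.330·-7389.718467) / 16648.569592 = 32.251479
y = (-24.258·-7389.718467 − -2702.772563·-166.294) / 16648.569592 = -16.229326

x=32.251 y=-16.229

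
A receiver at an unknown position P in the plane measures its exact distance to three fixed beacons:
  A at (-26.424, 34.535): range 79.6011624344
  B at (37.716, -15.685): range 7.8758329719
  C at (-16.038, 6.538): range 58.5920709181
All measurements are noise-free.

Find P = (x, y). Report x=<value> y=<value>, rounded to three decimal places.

x=40.627 y=-8.367

eq1: (x + 26.424)² + (y − 34.535)² = 79.6011624344²
eq2: (x − 37.716)² + (y + 15.685)² = 7.8758329719²
eq3: (x + 16.038)² + (y − 6.538)² = 58.5920709181²
eq2−eq3, eq2−eq1 (x²,y² cancel):
  -107.508·x + 44.446·y = -4739.555022
  -128.280·x + 100.440·y = -6051.938196
det = -107.508·100.440 − 44.446·-128.280 = -5096.570640
x = (-4739.555022·100.440 − 44.446·-6051.938196) / -5096.570640 = 40.626624
y = (-107.508·-6051.938196 − -4739.555022·-128.280) / -5096.570640 = -8.366734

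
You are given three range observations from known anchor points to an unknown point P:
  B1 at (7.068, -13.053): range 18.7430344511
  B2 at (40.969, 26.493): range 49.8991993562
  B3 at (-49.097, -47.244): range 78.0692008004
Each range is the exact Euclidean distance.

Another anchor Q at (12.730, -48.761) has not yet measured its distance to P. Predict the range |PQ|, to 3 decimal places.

30.499

eq1: (x − 7.068)² + (y + 13.053)² = 18.7430344511²
eq2: (x − 40.969)² + (y − 26.493)² = 49.8991993562²
eq3: (x + 49.097)² + (y + 47.244)² = 78.0692008004²
eq1−eq3, eq1−eq2 (x²,y² cancel):
  -112.330·x − 68.382·y = -1321.325261
  67.802·x + 79.092·y = 21.371821
det = -112.330·79.092 − -68.382·67.802 = -4247.967996
x = (-1321.325261·79.092 − -68.382·21.371821) / -4247.967996 = 24.257436
y = (-112.330·21.371821 − -1321.325261·67.802) / -4247.967996 = -20.524589
|P − Q| = √((24.257436 − 12.730)² + (-20.524589 − -48.761)²) = 30.498798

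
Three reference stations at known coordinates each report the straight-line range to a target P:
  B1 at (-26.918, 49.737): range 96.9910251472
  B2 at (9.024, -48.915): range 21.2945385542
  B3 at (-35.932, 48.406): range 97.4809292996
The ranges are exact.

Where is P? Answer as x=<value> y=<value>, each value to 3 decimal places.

eq1: (x + 26.918)² + (y − 49.737)² = 96.9910251472²
eq2: (x − 9.024)² + (y + 48.915)² = 21.2945385542²
eq3: (x + 35.932)² + (y − 48.406)² = 97.4809292996²
eq3−eq1, eq3−eq2 (x²,y² cancel):
  18.028·x + 2.662·y = -340.628949
  89.912·x − 194.642·y = 7888.934546
det = 18.028·-194.642 − 2.662·89.912 = -3748.351720
x = (-340.628949·-194.642 − 2.662·7888.934546) / -3748.351720 = -12.085407
y = (18.028·7888.934546 − -340.628949·89.912) / -3748.351720 = -46.113160

x=-12.085 y=-46.113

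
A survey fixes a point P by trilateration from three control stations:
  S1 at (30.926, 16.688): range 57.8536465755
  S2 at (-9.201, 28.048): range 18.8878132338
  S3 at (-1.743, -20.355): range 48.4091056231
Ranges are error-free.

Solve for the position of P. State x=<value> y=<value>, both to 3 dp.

eq1: (x − 30.926)² + (y − 16.688)² = 57.8536465755²
eq2: (x + 9.201)² + (y − 28.048)² = 18.8878132338²
eq3: (x + 1.743)² + (y + 20.355)² = 48.4091056231²
eq1−eq2, eq1−eq3 (x²,y² cancel):
  -80.254·x + 22.720·y = 2626.736818
  -65.338·x − 74.086·y = 186.060169
det = -80.254·-74.086 − 22.720·-65.338 = 7430.177204
x = (2626.736818·-74.086 − 22.720·186.060169) / 7430.177204 = -26.760023
y = (-80.254·186.060169 − 2626.736818·-65.338) / 7430.177204 = 21.088818

x=-26.760 y=21.089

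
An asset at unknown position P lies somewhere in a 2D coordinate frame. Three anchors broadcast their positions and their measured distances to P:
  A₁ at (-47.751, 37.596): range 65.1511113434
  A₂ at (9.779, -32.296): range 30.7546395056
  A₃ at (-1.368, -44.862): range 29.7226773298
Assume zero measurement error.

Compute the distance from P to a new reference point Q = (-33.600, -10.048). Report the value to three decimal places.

eq1: (x + 47.751)² + (y − 37.596)² = 65.1511113434²
eq2: (x − 9.779)² + (y + 32.296)² = 30.7546395056²
eq3: (x + 1.368)² + (y + 44.862)² = 29.7226773298²
eq3−eq2, eq3−eq1 (x²,y² cancel):
  22.294·x + 25.132·y = -938.220314
  -92.766·x + 164.916·y = -1682.083013
det = 22.294·164.916 − 25.132·-92.766 = 6008.032416
x = (-938.220314·164.916 − 25.132·-1682.083013) / 6008.032416 = -18.717181
y = (22.294·-1682.083013 − -938.220314·-92.766) / 6008.032416 = -20.728135
|P − Q| = √((-18.717181 − -33.600)² + (-20.728135 − -10.048)²) = 18.318394

18.318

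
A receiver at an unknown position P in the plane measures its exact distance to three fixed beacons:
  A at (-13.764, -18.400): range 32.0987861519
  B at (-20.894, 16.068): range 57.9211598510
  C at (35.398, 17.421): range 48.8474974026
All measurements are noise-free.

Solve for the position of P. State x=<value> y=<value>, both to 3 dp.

x=16.928 y=-27.800

eq1: (x + 13.764)² + (y + 18.400)² = 32.0987861519²
eq2: (x + 20.894)² + (y − 16.068)² = 57.9211598510²
eq3: (x − 35.398)² + (y − 17.421)² = 48.8474974026²
eq1−eq2, eq1−eq3 (x²,y² cancel):
  -14.260·x + 68.936·y = -2157.796522
  98.324·x + 71.642·y = -327.243981
det = -14.260·71.642 − 68.936·98.324 = -7799.678184
x = (-2157.796522·71.642 − 68.936·-327.243981) / -7799.678184 = 16.927617
y = (-14.260·-327.243981 − -2157.796522·98.324) / -7799.678184 = -27.799824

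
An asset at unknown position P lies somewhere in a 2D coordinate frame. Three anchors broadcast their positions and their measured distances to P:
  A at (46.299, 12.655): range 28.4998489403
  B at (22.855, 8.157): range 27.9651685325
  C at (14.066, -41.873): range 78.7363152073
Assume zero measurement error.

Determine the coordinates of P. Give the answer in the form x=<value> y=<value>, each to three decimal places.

x=29.136 y=35.408

eq1: (x − 46.299)² + (y − 12.655)² = 28.4998489403²
eq2: (x − 22.855)² + (y − 8.157)² = 27.9651685325²
eq3: (x − 14.066)² + (y + 41.873)² = 78.7363152073²
eq2−eq1, eq2−eq3 (x²,y² cancel):
  46.888·x + 8.996·y = 1684.668013
  -17.578·x − 100.060·y = -4055.043870
det = 46.888·-100.060 − 8.996·-17.578 = -4533.481592
x = (1684.668013·-100.060 − 8.996·-4055.043870) / -4533.481592 = 29.136262
y = (46.888·-4055.043870 − 1684.668013·-17.578) / -4533.481592 = 35.407622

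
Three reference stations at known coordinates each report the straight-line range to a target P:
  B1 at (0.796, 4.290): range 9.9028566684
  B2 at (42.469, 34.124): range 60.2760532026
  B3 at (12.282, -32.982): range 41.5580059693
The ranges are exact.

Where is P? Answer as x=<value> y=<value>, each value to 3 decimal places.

x=-8.982 y=2.724

eq1: (x − 0.796)² + (y − 4.290)² = 9.9028566684²
eq2: (x − 42.469)² + (y − 34.124)² = 60.2760532026²
eq3: (x − 12.282)² + (y + 32.982)² = 41.5580059693²
eq2−eq1, eq2−eq3 (x²,y² cancel):
  -83.346·x − 59.668·y = 586.110398
  -60.374·x − 134.212·y = 176.731241
det = -83.346·-134.212 − -59.668·-60.374 = 7583.637520
x = (586.110398·-134.212 − -59.668·176.731241) / 7583.637520 = -8.982213
y = (-83.346·176.731241 − 586.110398·-60.374) / 7583.637520 = 2.723757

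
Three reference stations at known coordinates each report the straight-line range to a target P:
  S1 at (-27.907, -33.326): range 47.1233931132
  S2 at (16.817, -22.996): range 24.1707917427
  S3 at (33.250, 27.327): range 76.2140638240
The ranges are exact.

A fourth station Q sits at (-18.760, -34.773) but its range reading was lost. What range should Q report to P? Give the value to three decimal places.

37.977

eq1: (x + 27.907)² + (y + 33.326)² = 47.1233931132²
eq2: (x − 16.817)² + (y + 22.996)² = 24.1707917427²
eq3: (x − 33.250)² + (y − 27.327)² = 76.2140638240²
eq1−eq2, eq1−eq3 (x²,y² cancel):
  89.448·x + 20.660·y = 558.591585
  122.314·x + 121.306·y = -3625.064842
det = 89.448·121.306 − 20.660·122.314 = 8323.571848
x = (558.591585·121.306 − 20.660·-3625.064842) / 8323.571848 = 17.138598
y = (89.448·-3625.064842 − 558.591585·122.314) / 8323.571848 = -47.164652
|P − Q| = √((17.138598 − -18.760)² + (-47.164652 − -34.773)²) = 37.977130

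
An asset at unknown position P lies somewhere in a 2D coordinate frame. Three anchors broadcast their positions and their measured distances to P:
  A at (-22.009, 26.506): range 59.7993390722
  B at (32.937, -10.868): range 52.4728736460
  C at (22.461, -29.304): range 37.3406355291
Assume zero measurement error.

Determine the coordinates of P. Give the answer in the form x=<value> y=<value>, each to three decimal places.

eq1: (x + 22.009)² + (y − 26.506)² = 59.7993390722²
eq2: (x − 32.937)² + (y + 10.868)² = 52.4728736460²
eq3: (x − 22.461)² + (y + 29.304)² = 37.3406355291²
eq2−eq3, eq2−eq1 (x²,y² cancel):
  -20.952·x − 36.872·y = 1519.340951
  -109.892·x + 74.748·y = -838.553761
det = -20.952·74.748 − -36.872·-109.892 = -5618.057920
x = (1519.340951·74.748 − -36.872·-838.553761) / -5618.057920 = -14.711230
y = (-20.952·-838.553761 − 1519.340951·-109.892) / -5618.057920 = -32.846367

x=-14.711 y=-32.846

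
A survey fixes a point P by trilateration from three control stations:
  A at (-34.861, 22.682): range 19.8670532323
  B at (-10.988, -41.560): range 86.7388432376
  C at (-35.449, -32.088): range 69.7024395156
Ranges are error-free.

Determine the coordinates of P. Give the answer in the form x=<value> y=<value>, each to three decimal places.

eq1: (x + 34.861)² + (y − 22.682)² = 19.8670532323²
eq2: (x + 10.988)² + (y + 41.560)² = 86.7388432376²
eq3: (x + 35.449)² + (y + 32.088)² = 69.7024395156²
eq1−eq2, eq1−eq3 (x²,y² cancel):
  47.746·x − 128.484·y = -7010.719823
  -1.176·x − 109.540·y = -3907.221370
det = 47.746·-109.540 − -128.484·-1.176 = -5381.194024
x = (-7010.719823·-109.540 − -128.484·-3907.221370) / -5381.194024 = -49.420039
y = (47.746·-3907.221370 − -7010.719823·-1.176) / -5381.194024 = 36.199921

x=-49.420 y=36.200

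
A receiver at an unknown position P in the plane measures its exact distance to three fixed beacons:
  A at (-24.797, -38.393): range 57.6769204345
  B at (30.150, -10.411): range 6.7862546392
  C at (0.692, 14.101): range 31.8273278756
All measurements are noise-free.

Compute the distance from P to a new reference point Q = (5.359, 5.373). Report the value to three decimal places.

eq1: (x + 24.797)² + (y + 38.393)² = 57.6769204345²
eq2: (x − 30.150)² + (y + 10.411)² = 6.7862546392²
eq3: (x − 0.692)² + (y − 14.101)² = 31.8273278756²
eq1−eq2, eq1−eq3 (x²,y² cancel):
  109.894·x + 55.964·y = 2209.071662
  50.978·x + 104.988·y = 424.051758
det = 109.894·104.988 − 55.964·50.978 = 8684.618480
x = (2209.071662·104.988 − 55.964·424.051758) / 8684.618480 = 23.972772
y = (109.894·424.051758 − 2209.071662·50.978) / 8684.618480 = -7.601176
|P − Q| = √((23.972772 − 5.359)² + (-7.601176 − 5.373)²) = 22.689243

22.689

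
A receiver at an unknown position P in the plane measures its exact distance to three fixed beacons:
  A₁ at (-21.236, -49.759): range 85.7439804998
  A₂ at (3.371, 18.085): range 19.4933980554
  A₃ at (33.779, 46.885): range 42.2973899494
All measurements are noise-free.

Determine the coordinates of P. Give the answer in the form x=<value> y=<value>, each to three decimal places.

x=-6.741 y=34.751

eq1: (x + 21.236)² + (y + 49.759)² = 85.7439804998²
eq2: (x − 3.371)² + (y − 18.085)² = 19.4933980554²
eq3: (x − 33.779)² + (y − 46.885)² = 42.2973899494²
eq1−eq2, eq1−eq3 (x²,y² cancel):
  49.214·x + 135.688·y = 4383.542713
  110.030·x + 193.288·y = 5975.259284
det = 49.214·193.288 − 135.688·110.030 = -5417.275008
x = (4383.542713·193.288 − 135.688·5975.259284) / -5417.275008 = -6.740515
y = (49.214·5975.259284 − 4383.542713·110.030) / -5417.275008 = 34.750828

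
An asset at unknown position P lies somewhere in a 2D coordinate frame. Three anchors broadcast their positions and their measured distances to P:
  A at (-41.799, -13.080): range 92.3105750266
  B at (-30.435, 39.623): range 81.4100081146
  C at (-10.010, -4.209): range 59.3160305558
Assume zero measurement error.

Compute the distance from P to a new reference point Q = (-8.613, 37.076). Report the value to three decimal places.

eq1: (x + 41.799)² + (y + 13.080)² = 92.3105750266²
eq2: (x + 30.435)² + (y − 39.623)² = 81.4100081146²
eq3: (x + 10.010)² + (y + 4.209)² = 59.3160305558²
eq1−eq2, eq1−eq3 (x²,y² cancel):
  22.728·x + 105.406·y = 2471.681394
  63.578·x + 17.742·y = 3202.523761
det = 22.728·17.742 − 105.406·63.578 = -6298.262492
x = (2471.681394·17.742 − 105.406·3202.523761) / -6298.262492 = 46.633917
y = (22.728·3202.523761 − 2471.681394·63.578) / -6298.262492 = 13.393789
|P − Q| = √((46.633917 − -8.613)² + (13.393789 − 37.076)²) = 60.108809

60.109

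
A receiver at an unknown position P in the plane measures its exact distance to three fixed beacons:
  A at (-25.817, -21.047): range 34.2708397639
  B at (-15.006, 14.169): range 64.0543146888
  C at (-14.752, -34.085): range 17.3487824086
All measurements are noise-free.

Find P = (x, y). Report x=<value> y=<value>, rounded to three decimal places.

x=-6.433 y=-49.309

eq1: (x + 25.817)² + (y + 21.047)² = 34.2708397639²
eq2: (x + 15.006)² + (y − 14.169)² = 64.0543146888²
eq3: (x + 14.752)² + (y + 34.085)² = 17.3487824086²
eq2−eq3, eq2−eq1 (x²,y² cancel):
  0.508·x − 96.508·y = 4755.443111
  -21.622·x − 70.432·y = 3612.017873
det = 0.508·-70.432 − -96.508·-21.622 = -2122.475432
x = (4755.443111·-70.432 − -96.508·3612.017873) / -2122.475432 = -6.432702
y = (0.508·3612.017873 − 4755.443111·-21.622) / -2122.475432 = -49.308979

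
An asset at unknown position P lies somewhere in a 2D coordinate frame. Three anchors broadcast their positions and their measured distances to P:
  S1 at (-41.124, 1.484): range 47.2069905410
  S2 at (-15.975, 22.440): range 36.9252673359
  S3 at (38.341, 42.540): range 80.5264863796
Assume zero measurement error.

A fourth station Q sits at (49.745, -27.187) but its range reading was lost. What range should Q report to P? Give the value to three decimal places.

eq1: (x + 41.124)² + (y − 1.484)² = 47.2069905410²
eq2: (x + 15.975)² + (y − 22.440)² = 36.9252673359²
eq3: (x − 38.341)² + (y − 42.540)² = 80.5264863796²
eq2−eq3, eq2−eq1 (x²,y² cancel):
  108.632·x + 40.200·y = -2600.109985
  -50.298·x − 41.912·y = 69.606819
det = 108.632·-41.912 − 40.200·-50.298 = -2531.004784
x = (-2600.109985·-41.912 − 40.200·69.606819) / -2531.004784 = -41.950776
y = (108.632·69.606819 − -2600.109985·-50.298) / -2531.004784 = 48.683750
|P − Q| = √((-41.950776 − 49.745)² + (48.683750 − -27.187)²) = 119.014647

119.015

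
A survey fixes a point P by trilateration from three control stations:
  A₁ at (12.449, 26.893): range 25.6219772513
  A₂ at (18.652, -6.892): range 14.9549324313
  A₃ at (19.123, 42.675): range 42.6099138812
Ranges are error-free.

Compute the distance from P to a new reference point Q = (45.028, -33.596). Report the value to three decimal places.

eq1: (x − 12.449)² + (y − 26.893)² = 25.6219772513²
eq2: (x − 18.652)² + (y + 6.892)² = 14.9549324313²
eq3: (x − 19.123)² + (y − 42.675)² = 42.6099138812²
eq2−eq3, eq2−eq1 (x²,y² cancel):
  0.942·x + 99.134·y = 199.493229
  -12.406·x + 67.570·y = 49.978568
det = 0.942·67.570 − 99.134·-12.406 = 1293.507344
x = (199.493229·67.570 − 99.134·49.978568) / 1293.507344 = 6.590749
y = (0.942·49.978568 − 199.493229·-12.406) / 1293.507344 = 1.949732
|P − Q| = √((6.590749 − 45.028)² + (1.949732 − -33.596)²) = 52.353809

52.354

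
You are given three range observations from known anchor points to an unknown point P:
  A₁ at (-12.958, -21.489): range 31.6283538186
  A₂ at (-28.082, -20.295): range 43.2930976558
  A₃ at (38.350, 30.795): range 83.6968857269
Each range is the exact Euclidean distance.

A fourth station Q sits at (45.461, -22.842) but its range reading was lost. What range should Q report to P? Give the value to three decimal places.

eq1: (x + 12.958)² + (y + 21.489)² = 31.6283538186²
eq2: (x + 28.082)² + (y + 20.295)² = 43.2930976558²
eq3: (x − 38.350)² + (y − 30.795)² = 83.6968857269²
eq1−eq3, eq1−eq2 (x²,y² cancel):
  102.616·x + 104.568·y = -4215.448275
  -30.248·x + 2.388·y = -303.140675
det = 102.616·2.388 − 104.568·-30.248 = 3408.019872
x = (-4215.448275·2.388 − 104.568·-303.140675) / 3408.019872 = 6.347476
y = (102.616·-303.140675 − -4215.448275·-30.248) / 3408.019872 = -46.541971
|P − Q| = √((6.347476 − 45.461)² + (-46.541971 − -22.842)²) = 45.733537

45.734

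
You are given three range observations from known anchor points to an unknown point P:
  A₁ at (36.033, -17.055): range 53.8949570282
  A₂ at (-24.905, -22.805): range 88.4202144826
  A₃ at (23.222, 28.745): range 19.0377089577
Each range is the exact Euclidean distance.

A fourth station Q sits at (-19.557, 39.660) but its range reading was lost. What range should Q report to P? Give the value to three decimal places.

eq1: (x − 36.033)² + (y + 17.055)² = 53.8949570282²
eq2: (x + 24.905)² + (y + 22.805)² = 88.4202144826²
eq3: (x − 23.222)² + (y − 28.745)² = 19.0377089577²
eq3−eq1, eq3−eq2 (x²,y² cancel):
  25.622·x − 91.600·y = -2318.518226
  -96.254·x − 103.100·y = -7680.909226
det = 25.622·-103.100 − -91.600·-96.254 = -11458.494600
x = (-2318.518226·-103.100 − -91.600·-7680.909226) / -11458.494600 = 40.540409
y = (25.622·-7680.909226 − -2318.518226·-96.254) / -11458.494600 = 36.651142
|P − Q| = √((40.540409 − -19.557)² + (36.651142 − 39.660)²) = 60.172683

60.173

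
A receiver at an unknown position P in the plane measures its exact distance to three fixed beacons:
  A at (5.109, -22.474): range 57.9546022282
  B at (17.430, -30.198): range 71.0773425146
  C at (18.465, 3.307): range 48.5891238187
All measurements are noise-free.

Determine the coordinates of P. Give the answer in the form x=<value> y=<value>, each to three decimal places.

x=-23.387 y=27.991

eq1: (x − 5.109)² + (y + 22.474)² = 57.9546022282²
eq2: (x − 17.430)² + (y + 30.198)² = 71.0773425146²
eq3: (x − 18.465)² + (y − 3.307)² = 48.5891238187²
eq3−eq1, eq3−eq2 (x²,y² cancel):
  -26.712·x − 51.562·y = -818.542883
  -2.070·x − 67.010·y = -1827.254035
det = -26.712·-67.010 − -51.562·-2.070 = 1683.237780
x = (-818.542883·-67.010 − -51.562·-1827.254035) / 1683.237780 = -23.387257
y = (-26.712·-1827.254035 − -818.542883·-2.070) / 1683.237780 = 27.990832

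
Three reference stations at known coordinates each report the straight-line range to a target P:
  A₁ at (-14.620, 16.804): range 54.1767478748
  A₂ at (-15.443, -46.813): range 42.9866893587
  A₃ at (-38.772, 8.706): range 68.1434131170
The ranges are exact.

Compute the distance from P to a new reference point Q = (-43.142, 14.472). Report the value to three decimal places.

74.804

eq1: (x + 14.620)² + (y − 16.804)² = 54.1767478748²
eq2: (x + 15.443)² + (y + 46.813)² = 42.9866893587²
eq3: (x + 38.772)² + (y − 8.706)² = 68.1434131170²
eq1−eq2, eq1−eq3 (x²,y² cancel):
  -1.646·x − 127.234·y = 3021.088950
  -48.304·x − 16.196·y = -625.461137
det = -1.646·-16.196 − -127.234·-48.304 = -6119.252520
x = (3021.088950·-16.196 − -127.234·-625.461137) / -6119.252520 = 21.000846
y = (-1.646·-625.461137 − 3021.088950·-48.304) / -6119.252520 = -24.016036
|P − Q| = √((21.000846 − -43.142)² + (-24.016036 − 14.472)²) = 74.803968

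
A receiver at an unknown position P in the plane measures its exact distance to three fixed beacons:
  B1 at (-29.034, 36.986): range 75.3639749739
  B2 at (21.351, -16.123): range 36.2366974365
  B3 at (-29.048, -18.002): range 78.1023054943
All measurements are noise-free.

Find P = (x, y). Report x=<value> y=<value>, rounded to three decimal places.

eq1: (x + 29.034)² + (y − 36.986)² = 75.3639749739²
eq2: (x − 21.351)² + (y + 16.123)² = 36.2366974365²
eq3: (x + 29.048)² + (y + 18.002)² = 78.1023054943²
eq3−eq1, eq3−eq2 (x²,y² cancel):
  0.028·x + 109.976·y = 1463.320444
  100.798·x + 3.758·y = 4334.829904
det = 0.028·3.758 − 109.976·100.798 = -11085.255624
x = (1463.320444·3.758 − 109.976·4334.829904) / -11085.255624 = 42.509448
y = (0.028·4334.829904 − 1463.320444·100.798) / -11085.255624 = 13.294993

x=42.509 y=13.295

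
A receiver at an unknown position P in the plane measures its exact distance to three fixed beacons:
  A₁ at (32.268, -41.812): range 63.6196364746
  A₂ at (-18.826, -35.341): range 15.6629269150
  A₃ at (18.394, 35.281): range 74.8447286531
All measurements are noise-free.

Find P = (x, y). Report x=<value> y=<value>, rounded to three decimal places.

x=-28.518 y=-23.037

eq1: (x − 32.268)² + (y + 41.812)² = 63.6196364746²
eq2: (x + 18.826)² + (y + 35.341)² = 15.6629269150²
eq3: (x − 18.394)² + (y − 35.281)² = 74.8447286531²
eq2−eq3, eq2−eq1 (x²,y² cancel):
  74.440·x + 141.244·y = -5376.722488
  102.188·x − 12.942·y = -2616.068255
det = 74.440·-12.942 − 141.244·102.188 = -15396.844352
x = (-5376.722488·-12.942 − 141.244·-2616.068255) / -15396.844352 = -28.518148
y = (74.440·-2616.068255 − -5376.722488·102.188) / -15396.844352 = -23.036954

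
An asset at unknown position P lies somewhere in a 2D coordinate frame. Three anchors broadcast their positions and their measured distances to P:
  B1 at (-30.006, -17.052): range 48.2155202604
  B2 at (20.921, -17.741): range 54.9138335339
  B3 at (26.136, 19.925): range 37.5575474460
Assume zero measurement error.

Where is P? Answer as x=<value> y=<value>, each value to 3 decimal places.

x=-10.722 y=27.139

eq1: (x + 30.006)² + (y + 17.052)² = 48.2155202604²
eq2: (x − 20.921)² + (y + 17.741)² = 54.9138335339²
eq3: (x − 26.136)² + (y − 19.925)² = 37.5575474460²
eq3−eq1, eq3−eq2 (x²,y² cancel):
  -112.284·x − 73.954·y = -803.132405
  -10.430·x − 75.332·y = -1932.624542
det = -112.284·-75.332 − -73.954·-10.430 = 7687.238068
x = (-803.132405·-75.332 − -73.954·-1932.624542) / 7687.238068 = -10.722153
y = (-112.284·-1932.624542 − -803.132405·-10.430) / 7687.238068 = 27.139285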